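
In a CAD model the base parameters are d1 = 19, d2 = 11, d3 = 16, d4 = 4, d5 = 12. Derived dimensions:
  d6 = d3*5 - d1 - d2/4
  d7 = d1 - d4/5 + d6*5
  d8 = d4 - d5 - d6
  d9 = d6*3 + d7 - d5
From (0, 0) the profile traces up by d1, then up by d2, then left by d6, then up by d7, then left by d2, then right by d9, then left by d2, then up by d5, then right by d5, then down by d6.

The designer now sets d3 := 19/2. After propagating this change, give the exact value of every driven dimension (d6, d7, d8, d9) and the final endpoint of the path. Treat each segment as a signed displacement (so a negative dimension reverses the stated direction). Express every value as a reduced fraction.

d6 = 103/4
d7 = 2939/20
d8 = -135/4
d9 = 1061/5
endpoint = (3529/20, 816/5)

Apply edit: d3 := 19/2
  d6 = d3*5 - d1 - d2/4 = 103/4
  d7 = d1 - d4/5 + d6*5 = 2939/20
  d8 = d4 - d5 - d6 = -135/4
  d9 = d6*3 + d7 - d5 = 1061/5
Walk from origin (0, 0):
  seg 1: up by d1 = 19 → (0, 19)
  seg 2: up by d2 = 11 → (0, 30)
  seg 3: left by d6 = 103/4 → (-103/4, 30)
  seg 4: up by d7 = 2939/20 → (-103/4, 3539/20)
  seg 5: left by d2 = 11 → (-147/4, 3539/20)
  seg 6: right by d9 = 1061/5 → (3509/20, 3539/20)
  seg 7: left by d2 = 11 → (3289/20, 3539/20)
  seg 8: up by d5 = 12 → (3289/20, 3779/20)
  seg 9: right by d5 = 12 → (3529/20, 3779/20)
  seg 10: down by d6 = 103/4 → (3529/20, 816/5)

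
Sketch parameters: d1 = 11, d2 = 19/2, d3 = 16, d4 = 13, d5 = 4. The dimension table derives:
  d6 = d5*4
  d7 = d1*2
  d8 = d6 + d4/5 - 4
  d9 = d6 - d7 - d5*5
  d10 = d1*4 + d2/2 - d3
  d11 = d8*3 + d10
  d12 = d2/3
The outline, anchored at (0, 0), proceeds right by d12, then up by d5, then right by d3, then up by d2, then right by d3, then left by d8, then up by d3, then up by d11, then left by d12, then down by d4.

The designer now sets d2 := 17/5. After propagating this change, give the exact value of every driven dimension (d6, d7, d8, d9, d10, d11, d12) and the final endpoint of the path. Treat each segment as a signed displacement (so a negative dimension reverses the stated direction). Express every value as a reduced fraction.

d6 = 16
d7 = 22
d8 = 73/5
d9 = -26
d10 = 297/10
d11 = 147/2
d12 = 17/15
endpoint = (87/5, 839/10)

Apply edit: d2 := 17/5
  d6 = d5*4 = 16
  d7 = d1*2 = 22
  d8 = d6 + d4/5 - 4 = 73/5
  d9 = d6 - d7 - d5*5 = -26
  d10 = d1*4 + d2/2 - d3 = 297/10
  d11 = d8*3 + d10 = 147/2
  d12 = d2/3 = 17/15
Walk from origin (0, 0):
  seg 1: right by d12 = 17/15 → (17/15, 0)
  seg 2: up by d5 = 4 → (17/15, 4)
  seg 3: right by d3 = 16 → (257/15, 4)
  seg 4: up by d2 = 17/5 → (257/15, 37/5)
  seg 5: right by d3 = 16 → (497/15, 37/5)
  seg 6: left by d8 = 73/5 → (278/15, 37/5)
  seg 7: up by d3 = 16 → (278/15, 117/5)
  seg 8: up by d11 = 147/2 → (278/15, 969/10)
  seg 9: left by d12 = 17/15 → (87/5, 969/10)
  seg 10: down by d4 = 13 → (87/5, 839/10)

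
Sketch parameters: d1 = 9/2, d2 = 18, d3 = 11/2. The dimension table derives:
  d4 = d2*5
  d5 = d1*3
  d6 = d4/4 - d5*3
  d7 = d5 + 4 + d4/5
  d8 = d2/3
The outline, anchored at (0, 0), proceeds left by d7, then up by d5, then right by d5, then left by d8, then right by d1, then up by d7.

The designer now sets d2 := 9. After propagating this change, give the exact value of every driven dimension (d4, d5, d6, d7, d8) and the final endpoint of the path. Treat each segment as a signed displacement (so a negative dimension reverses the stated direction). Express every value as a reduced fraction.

d4 = 45
d5 = 27/2
d6 = -117/4
d7 = 53/2
d8 = 3
endpoint = (-23/2, 40)

Apply edit: d2 := 9
  d4 = d2*5 = 45
  d5 = d1*3 = 27/2
  d6 = d4/4 - d5*3 = -117/4
  d7 = d5 + 4 + d4/5 = 53/2
  d8 = d2/3 = 3
Walk from origin (0, 0):
  seg 1: left by d7 = 53/2 → (-53/2, 0)
  seg 2: up by d5 = 27/2 → (-53/2, 27/2)
  seg 3: right by d5 = 27/2 → (-13, 27/2)
  seg 4: left by d8 = 3 → (-16, 27/2)
  seg 5: right by d1 = 9/2 → (-23/2, 27/2)
  seg 6: up by d7 = 53/2 → (-23/2, 40)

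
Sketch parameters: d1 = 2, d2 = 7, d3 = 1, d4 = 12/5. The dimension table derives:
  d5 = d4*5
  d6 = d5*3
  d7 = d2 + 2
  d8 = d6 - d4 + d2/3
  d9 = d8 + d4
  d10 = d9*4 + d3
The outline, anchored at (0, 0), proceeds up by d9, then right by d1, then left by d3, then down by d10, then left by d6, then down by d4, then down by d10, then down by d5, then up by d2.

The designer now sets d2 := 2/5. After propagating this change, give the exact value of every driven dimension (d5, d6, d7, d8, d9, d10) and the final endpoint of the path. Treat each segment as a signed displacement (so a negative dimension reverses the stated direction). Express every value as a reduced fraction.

Apply edit: d2 := 2/5
  d5 = d4*5 = 12
  d6 = d5*3 = 36
  d7 = d2 + 2 = 12/5
  d8 = d6 - d4 + d2/3 = 506/15
  d9 = d8 + d4 = 542/15
  d10 = d9*4 + d3 = 2183/15
Walk from origin (0, 0):
  seg 1: up by d9 = 542/15 → (0, 542/15)
  seg 2: right by d1 = 2 → (2, 542/15)
  seg 3: left by d3 = 1 → (1, 542/15)
  seg 4: down by d10 = 2183/15 → (1, -547/5)
  seg 5: left by d6 = 36 → (-35, -547/5)
  seg 6: down by d4 = 12/5 → (-35, -559/5)
  seg 7: down by d10 = 2183/15 → (-35, -772/3)
  seg 8: down by d5 = 12 → (-35, -808/3)
  seg 9: up by d2 = 2/5 → (-35, -4034/15)

d5 = 12
d6 = 36
d7 = 12/5
d8 = 506/15
d9 = 542/15
d10 = 2183/15
endpoint = (-35, -4034/15)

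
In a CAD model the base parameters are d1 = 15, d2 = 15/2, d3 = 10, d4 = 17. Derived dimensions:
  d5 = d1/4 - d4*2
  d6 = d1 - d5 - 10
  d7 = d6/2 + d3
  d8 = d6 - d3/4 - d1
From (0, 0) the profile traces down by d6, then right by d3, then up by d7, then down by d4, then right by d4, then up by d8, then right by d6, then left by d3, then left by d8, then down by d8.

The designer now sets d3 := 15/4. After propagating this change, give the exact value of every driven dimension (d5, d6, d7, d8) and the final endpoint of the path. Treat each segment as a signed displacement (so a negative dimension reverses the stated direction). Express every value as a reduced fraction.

d5 = -121/4
d6 = 141/4
d7 = 171/8
d8 = 309/16
endpoint = (527/16, -247/8)

Apply edit: d3 := 15/4
  d5 = d1/4 - d4*2 = -121/4
  d6 = d1 - d5 - 10 = 141/4
  d7 = d6/2 + d3 = 171/8
  d8 = d6 - d3/4 - d1 = 309/16
Walk from origin (0, 0):
  seg 1: down by d6 = 141/4 → (0, -141/4)
  seg 2: right by d3 = 15/4 → (15/4, -141/4)
  seg 3: up by d7 = 171/8 → (15/4, -111/8)
  seg 4: down by d4 = 17 → (15/4, -247/8)
  seg 5: right by d4 = 17 → (83/4, -247/8)
  seg 6: up by d8 = 309/16 → (83/4, -185/16)
  seg 7: right by d6 = 141/4 → (56, -185/16)
  seg 8: left by d3 = 15/4 → (209/4, -185/16)
  seg 9: left by d8 = 309/16 → (527/16, -185/16)
  seg 10: down by d8 = 309/16 → (527/16, -247/8)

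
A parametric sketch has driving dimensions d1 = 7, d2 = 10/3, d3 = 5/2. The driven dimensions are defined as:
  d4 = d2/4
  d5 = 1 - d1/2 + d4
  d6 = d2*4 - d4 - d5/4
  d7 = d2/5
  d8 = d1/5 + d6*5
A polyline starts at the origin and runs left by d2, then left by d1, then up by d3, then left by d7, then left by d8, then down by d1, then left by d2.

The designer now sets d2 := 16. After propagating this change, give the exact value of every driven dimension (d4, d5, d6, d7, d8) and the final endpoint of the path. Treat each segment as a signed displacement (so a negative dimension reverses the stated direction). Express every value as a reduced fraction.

Apply edit: d2 := 16
  d4 = d2/4 = 4
  d5 = 1 - d1/2 + d4 = 3/2
  d6 = d2*4 - d4 - d5/4 = 477/8
  d7 = d2/5 = 16/5
  d8 = d1/5 + d6*5 = 11981/40
Walk from origin (0, 0):
  seg 1: left by d2 = 16 → (-16, 0)
  seg 2: left by d1 = 7 → (-23, 0)
  seg 3: up by d3 = 5/2 → (-23, 5/2)
  seg 4: left by d7 = 16/5 → (-131/5, 5/2)
  seg 5: left by d8 = 11981/40 → (-13029/40, 5/2)
  seg 6: down by d1 = 7 → (-13029/40, -9/2)
  seg 7: left by d2 = 16 → (-13669/40, -9/2)

d4 = 4
d5 = 3/2
d6 = 477/8
d7 = 16/5
d8 = 11981/40
endpoint = (-13669/40, -9/2)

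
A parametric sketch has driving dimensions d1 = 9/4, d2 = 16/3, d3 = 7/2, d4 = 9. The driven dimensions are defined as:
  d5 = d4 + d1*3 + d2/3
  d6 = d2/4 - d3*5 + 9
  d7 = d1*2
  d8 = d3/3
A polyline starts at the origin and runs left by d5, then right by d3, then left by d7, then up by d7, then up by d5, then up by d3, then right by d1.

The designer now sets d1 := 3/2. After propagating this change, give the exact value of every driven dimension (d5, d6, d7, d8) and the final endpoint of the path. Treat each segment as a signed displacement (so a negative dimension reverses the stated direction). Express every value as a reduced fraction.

Apply edit: d1 := 3/2
  d5 = d4 + d1*3 + d2/3 = 275/18
  d6 = d2/4 - d3*5 + 9 = -43/6
  d7 = d1*2 = 3
  d8 = d3/3 = 7/6
Walk from origin (0, 0):
  seg 1: left by d5 = 275/18 → (-275/18, 0)
  seg 2: right by d3 = 7/2 → (-106/9, 0)
  seg 3: left by d7 = 3 → (-133/9, 0)
  seg 4: up by d7 = 3 → (-133/9, 3)
  seg 5: up by d5 = 275/18 → (-133/9, 329/18)
  seg 6: up by d3 = 7/2 → (-133/9, 196/9)
  seg 7: right by d1 = 3/2 → (-239/18, 196/9)

d5 = 275/18
d6 = -43/6
d7 = 3
d8 = 7/6
endpoint = (-239/18, 196/9)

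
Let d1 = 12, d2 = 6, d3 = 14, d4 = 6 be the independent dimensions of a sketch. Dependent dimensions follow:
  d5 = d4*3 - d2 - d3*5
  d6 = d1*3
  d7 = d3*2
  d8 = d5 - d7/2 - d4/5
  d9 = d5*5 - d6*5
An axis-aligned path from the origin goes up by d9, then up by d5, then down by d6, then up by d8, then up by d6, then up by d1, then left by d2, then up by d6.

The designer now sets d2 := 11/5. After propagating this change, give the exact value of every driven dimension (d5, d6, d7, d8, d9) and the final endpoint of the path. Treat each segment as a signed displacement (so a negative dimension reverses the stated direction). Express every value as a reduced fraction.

d5 = -271/5
d6 = 36
d7 = 28
d8 = -347/5
d9 = -451
endpoint = (-11/5, -2633/5)

Apply edit: d2 := 11/5
  d5 = d4*3 - d2 - d3*5 = -271/5
  d6 = d1*3 = 36
  d7 = d3*2 = 28
  d8 = d5 - d7/2 - d4/5 = -347/5
  d9 = d5*5 - d6*5 = -451
Walk from origin (0, 0):
  seg 1: up by d9 = -451 → (0, -451)
  seg 2: up by d5 = -271/5 → (0, -2526/5)
  seg 3: down by d6 = 36 → (0, -2706/5)
  seg 4: up by d8 = -347/5 → (0, -3053/5)
  seg 5: up by d6 = 36 → (0, -2873/5)
  seg 6: up by d1 = 12 → (0, -2813/5)
  seg 7: left by d2 = 11/5 → (-11/5, -2813/5)
  seg 8: up by d6 = 36 → (-11/5, -2633/5)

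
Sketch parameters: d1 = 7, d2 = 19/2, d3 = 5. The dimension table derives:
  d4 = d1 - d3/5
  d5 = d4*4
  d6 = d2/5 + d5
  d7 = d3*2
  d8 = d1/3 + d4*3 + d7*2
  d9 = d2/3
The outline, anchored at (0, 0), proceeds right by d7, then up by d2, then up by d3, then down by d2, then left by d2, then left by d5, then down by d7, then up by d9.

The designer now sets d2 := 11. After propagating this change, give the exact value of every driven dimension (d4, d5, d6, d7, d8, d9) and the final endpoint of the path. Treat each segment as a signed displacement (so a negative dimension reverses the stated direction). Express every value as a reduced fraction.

Apply edit: d2 := 11
  d4 = d1 - d3/5 = 6
  d5 = d4*4 = 24
  d6 = d2/5 + d5 = 131/5
  d7 = d3*2 = 10
  d8 = d1/3 + d4*3 + d7*2 = 121/3
  d9 = d2/3 = 11/3
Walk from origin (0, 0):
  seg 1: right by d7 = 10 → (10, 0)
  seg 2: up by d2 = 11 → (10, 11)
  seg 3: up by d3 = 5 → (10, 16)
  seg 4: down by d2 = 11 → (10, 5)
  seg 5: left by d2 = 11 → (-1, 5)
  seg 6: left by d5 = 24 → (-25, 5)
  seg 7: down by d7 = 10 → (-25, -5)
  seg 8: up by d9 = 11/3 → (-25, -4/3)

d4 = 6
d5 = 24
d6 = 131/5
d7 = 10
d8 = 121/3
d9 = 11/3
endpoint = (-25, -4/3)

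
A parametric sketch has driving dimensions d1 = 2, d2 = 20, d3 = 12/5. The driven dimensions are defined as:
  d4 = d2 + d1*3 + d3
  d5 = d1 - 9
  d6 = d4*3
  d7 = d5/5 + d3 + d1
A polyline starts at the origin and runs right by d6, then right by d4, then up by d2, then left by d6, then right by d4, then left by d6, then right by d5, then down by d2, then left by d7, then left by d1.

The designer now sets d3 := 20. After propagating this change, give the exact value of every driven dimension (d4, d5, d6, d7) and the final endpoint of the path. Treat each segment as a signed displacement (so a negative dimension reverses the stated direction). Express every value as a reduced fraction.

d4 = 46
d5 = -7
d6 = 138
d7 = 103/5
endpoint = (-378/5, 0)

Apply edit: d3 := 20
  d4 = d2 + d1*3 + d3 = 46
  d5 = d1 - 9 = -7
  d6 = d4*3 = 138
  d7 = d5/5 + d3 + d1 = 103/5
Walk from origin (0, 0):
  seg 1: right by d6 = 138 → (138, 0)
  seg 2: right by d4 = 46 → (184, 0)
  seg 3: up by d2 = 20 → (184, 20)
  seg 4: left by d6 = 138 → (46, 20)
  seg 5: right by d4 = 46 → (92, 20)
  seg 6: left by d6 = 138 → (-46, 20)
  seg 7: right by d5 = -7 → (-53, 20)
  seg 8: down by d2 = 20 → (-53, 0)
  seg 9: left by d7 = 103/5 → (-368/5, 0)
  seg 10: left by d1 = 2 → (-378/5, 0)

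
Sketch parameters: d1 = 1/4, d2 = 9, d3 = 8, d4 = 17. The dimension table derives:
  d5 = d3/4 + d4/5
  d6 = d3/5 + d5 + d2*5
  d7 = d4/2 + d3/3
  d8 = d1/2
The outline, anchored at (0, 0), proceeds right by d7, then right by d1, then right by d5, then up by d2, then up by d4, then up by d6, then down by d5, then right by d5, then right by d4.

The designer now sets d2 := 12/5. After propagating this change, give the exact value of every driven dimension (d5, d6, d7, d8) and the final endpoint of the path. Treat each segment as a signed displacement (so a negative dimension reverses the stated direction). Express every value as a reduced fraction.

Apply edit: d2 := 12/5
  d5 = d3/4 + d4/5 = 27/5
  d6 = d3/5 + d5 + d2*5 = 19
  d7 = d4/2 + d3/3 = 67/6
  d8 = d1/2 = 1/8
Walk from origin (0, 0):
  seg 1: right by d7 = 67/6 → (67/6, 0)
  seg 2: right by d1 = 1/4 → (137/12, 0)
  seg 3: right by d5 = 27/5 → (1009/60, 0)
  seg 4: up by d2 = 12/5 → (1009/60, 12/5)
  seg 5: up by d4 = 17 → (1009/60, 97/5)
  seg 6: up by d6 = 19 → (1009/60, 192/5)
  seg 7: down by d5 = 27/5 → (1009/60, 33)
  seg 8: right by d5 = 27/5 → (1333/60, 33)
  seg 9: right by d4 = 17 → (2353/60, 33)

d5 = 27/5
d6 = 19
d7 = 67/6
d8 = 1/8
endpoint = (2353/60, 33)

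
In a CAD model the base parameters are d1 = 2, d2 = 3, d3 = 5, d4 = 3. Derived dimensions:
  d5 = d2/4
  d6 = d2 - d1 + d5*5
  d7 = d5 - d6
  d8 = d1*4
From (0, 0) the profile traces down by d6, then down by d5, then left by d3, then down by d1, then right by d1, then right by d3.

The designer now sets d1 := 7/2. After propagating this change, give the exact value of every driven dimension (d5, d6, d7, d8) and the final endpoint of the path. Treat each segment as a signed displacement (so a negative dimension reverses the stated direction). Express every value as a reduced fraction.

d5 = 3/4
d6 = 13/4
d7 = -5/2
d8 = 14
endpoint = (7/2, -15/2)

Apply edit: d1 := 7/2
  d5 = d2/4 = 3/4
  d6 = d2 - d1 + d5*5 = 13/4
  d7 = d5 - d6 = -5/2
  d8 = d1*4 = 14
Walk from origin (0, 0):
  seg 1: down by d6 = 13/4 → (0, -13/4)
  seg 2: down by d5 = 3/4 → (0, -4)
  seg 3: left by d3 = 5 → (-5, -4)
  seg 4: down by d1 = 7/2 → (-5, -15/2)
  seg 5: right by d1 = 7/2 → (-3/2, -15/2)
  seg 6: right by d3 = 5 → (7/2, -15/2)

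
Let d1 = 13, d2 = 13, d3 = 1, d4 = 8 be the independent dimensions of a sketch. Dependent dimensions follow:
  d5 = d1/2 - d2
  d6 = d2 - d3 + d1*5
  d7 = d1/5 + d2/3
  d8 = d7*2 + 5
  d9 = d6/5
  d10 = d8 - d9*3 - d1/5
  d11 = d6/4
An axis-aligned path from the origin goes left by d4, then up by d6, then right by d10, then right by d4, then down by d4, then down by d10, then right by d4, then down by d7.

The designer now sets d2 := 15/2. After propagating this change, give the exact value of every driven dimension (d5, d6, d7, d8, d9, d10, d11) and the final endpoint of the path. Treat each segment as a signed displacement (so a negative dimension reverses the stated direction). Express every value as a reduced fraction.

d5 = -1
d6 = 143/2
d7 = 51/10
d8 = 76/5
d9 = 143/10
d10 = -303/10
d11 = 143/8
endpoint = (-223/10, 887/10)

Apply edit: d2 := 15/2
  d5 = d1/2 - d2 = -1
  d6 = d2 - d3 + d1*5 = 143/2
  d7 = d1/5 + d2/3 = 51/10
  d8 = d7*2 + 5 = 76/5
  d9 = d6/5 = 143/10
  d10 = d8 - d9*3 - d1/5 = -303/10
  d11 = d6/4 = 143/8
Walk from origin (0, 0):
  seg 1: left by d4 = 8 → (-8, 0)
  seg 2: up by d6 = 143/2 → (-8, 143/2)
  seg 3: right by d10 = -303/10 → (-383/10, 143/2)
  seg 4: right by d4 = 8 → (-303/10, 143/2)
  seg 5: down by d4 = 8 → (-303/10, 127/2)
  seg 6: down by d10 = -303/10 → (-303/10, 469/5)
  seg 7: right by d4 = 8 → (-223/10, 469/5)
  seg 8: down by d7 = 51/10 → (-223/10, 887/10)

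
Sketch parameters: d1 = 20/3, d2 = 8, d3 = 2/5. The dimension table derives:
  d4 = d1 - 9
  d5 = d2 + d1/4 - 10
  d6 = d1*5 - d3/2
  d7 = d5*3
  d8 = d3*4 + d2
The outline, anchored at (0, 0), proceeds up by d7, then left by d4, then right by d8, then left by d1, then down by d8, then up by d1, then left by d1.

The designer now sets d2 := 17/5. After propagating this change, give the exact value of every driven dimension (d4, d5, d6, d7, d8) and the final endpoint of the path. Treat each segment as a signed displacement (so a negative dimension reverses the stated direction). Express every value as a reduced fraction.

Apply edit: d2 := 17/5
  d4 = d1 - 9 = -7/3
  d5 = d2 + d1/4 - 10 = -74/15
  d6 = d1*5 - d3/2 = 497/15
  d7 = d5*3 = -74/5
  d8 = d3*4 + d2 = 5
Walk from origin (0, 0):
  seg 1: up by d7 = -74/5 → (0, -74/5)
  seg 2: left by d4 = -7/3 → (7/3, -74/5)
  seg 3: right by d8 = 5 → (22/3, -74/5)
  seg 4: left by d1 = 20/3 → (2/3, -74/5)
  seg 5: down by d8 = 5 → (2/3, -99/5)
  seg 6: up by d1 = 20/3 → (2/3, -197/15)
  seg 7: left by d1 = 20/3 → (-6, -197/15)

d4 = -7/3
d5 = -74/15
d6 = 497/15
d7 = -74/5
d8 = 5
endpoint = (-6, -197/15)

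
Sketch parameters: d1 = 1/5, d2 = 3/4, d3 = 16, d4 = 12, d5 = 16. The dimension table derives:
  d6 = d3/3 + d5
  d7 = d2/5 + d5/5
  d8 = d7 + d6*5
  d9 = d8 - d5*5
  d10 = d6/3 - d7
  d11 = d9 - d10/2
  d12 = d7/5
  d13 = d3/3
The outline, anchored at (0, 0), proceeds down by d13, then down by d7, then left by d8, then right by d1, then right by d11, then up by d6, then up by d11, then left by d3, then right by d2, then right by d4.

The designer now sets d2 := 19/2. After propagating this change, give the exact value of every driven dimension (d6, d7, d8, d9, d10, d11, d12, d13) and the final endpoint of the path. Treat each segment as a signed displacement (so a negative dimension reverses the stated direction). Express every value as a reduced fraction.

d6 = 64/3
d7 = 51/10
d8 = 3353/30
d9 = 953/30
d10 = 181/90
d11 = 5537/180
d12 = 51/50
d13 = 16/3
endpoint = (-2711/36, 7499/180)

Apply edit: d2 := 19/2
  d6 = d3/3 + d5 = 64/3
  d7 = d2/5 + d5/5 = 51/10
  d8 = d7 + d6*5 = 3353/30
  d9 = d8 - d5*5 = 953/30
  d10 = d6/3 - d7 = 181/90
  d11 = d9 - d10/2 = 5537/180
  d12 = d7/5 = 51/50
  d13 = d3/3 = 16/3
Walk from origin (0, 0):
  seg 1: down by d13 = 16/3 → (0, -16/3)
  seg 2: down by d7 = 51/10 → (0, -313/30)
  seg 3: left by d8 = 3353/30 → (-3353/30, -313/30)
  seg 4: right by d1 = 1/5 → (-3347/30, -313/30)
  seg 5: right by d11 = 5537/180 → (-2909/36, -313/30)
  seg 6: up by d6 = 64/3 → (-2909/36, 109/10)
  seg 7: up by d11 = 5537/180 → (-2909/36, 7499/180)
  seg 8: left by d3 = 16 → (-3485/36, 7499/180)
  seg 9: right by d2 = 19/2 → (-3143/36, 7499/180)
  seg 10: right by d4 = 12 → (-2711/36, 7499/180)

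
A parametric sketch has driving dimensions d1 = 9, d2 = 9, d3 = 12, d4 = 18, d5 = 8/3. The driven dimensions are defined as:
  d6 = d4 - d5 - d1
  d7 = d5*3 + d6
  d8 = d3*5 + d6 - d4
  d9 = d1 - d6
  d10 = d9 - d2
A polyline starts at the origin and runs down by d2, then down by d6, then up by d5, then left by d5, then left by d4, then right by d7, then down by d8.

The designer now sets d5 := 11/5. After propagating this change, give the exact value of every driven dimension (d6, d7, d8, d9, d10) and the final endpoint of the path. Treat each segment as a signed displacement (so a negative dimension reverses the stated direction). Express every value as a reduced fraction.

Apply edit: d5 := 11/5
  d6 = d4 - d5 - d1 = 34/5
  d7 = d5*3 + d6 = 67/5
  d8 = d3*5 + d6 - d4 = 244/5
  d9 = d1 - d6 = 11/5
  d10 = d9 - d2 = -34/5
Walk from origin (0, 0):
  seg 1: down by d2 = 9 → (0, -9)
  seg 2: down by d6 = 34/5 → (0, -79/5)
  seg 3: up by d5 = 11/5 → (0, -68/5)
  seg 4: left by d5 = 11/5 → (-11/5, -68/5)
  seg 5: left by d4 = 18 → (-101/5, -68/5)
  seg 6: right by d7 = 67/5 → (-34/5, -68/5)
  seg 7: down by d8 = 244/5 → (-34/5, -312/5)

d6 = 34/5
d7 = 67/5
d8 = 244/5
d9 = 11/5
d10 = -34/5
endpoint = (-34/5, -312/5)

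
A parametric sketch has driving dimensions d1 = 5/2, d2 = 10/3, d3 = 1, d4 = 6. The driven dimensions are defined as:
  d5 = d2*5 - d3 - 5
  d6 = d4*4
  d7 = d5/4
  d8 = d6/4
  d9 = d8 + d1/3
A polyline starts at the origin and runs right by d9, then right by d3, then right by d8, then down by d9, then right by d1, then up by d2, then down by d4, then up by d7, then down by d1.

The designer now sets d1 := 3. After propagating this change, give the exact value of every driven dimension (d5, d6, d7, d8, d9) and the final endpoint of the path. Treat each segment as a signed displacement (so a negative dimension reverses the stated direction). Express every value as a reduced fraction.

Apply edit: d1 := 3
  d5 = d2*5 - d3 - 5 = 32/3
  d6 = d4*4 = 24
  d7 = d5/4 = 8/3
  d8 = d6/4 = 6
  d9 = d8 + d1/3 = 7
Walk from origin (0, 0):
  seg 1: right by d9 = 7 → (7, 0)
  seg 2: right by d3 = 1 → (8, 0)
  seg 3: right by d8 = 6 → (14, 0)
  seg 4: down by d9 = 7 → (14, -7)
  seg 5: right by d1 = 3 → (17, -7)
  seg 6: up by d2 = 10/3 → (17, -11/3)
  seg 7: down by d4 = 6 → (17, -29/3)
  seg 8: up by d7 = 8/3 → (17, -7)
  seg 9: down by d1 = 3 → (17, -10)

d5 = 32/3
d6 = 24
d7 = 8/3
d8 = 6
d9 = 7
endpoint = (17, -10)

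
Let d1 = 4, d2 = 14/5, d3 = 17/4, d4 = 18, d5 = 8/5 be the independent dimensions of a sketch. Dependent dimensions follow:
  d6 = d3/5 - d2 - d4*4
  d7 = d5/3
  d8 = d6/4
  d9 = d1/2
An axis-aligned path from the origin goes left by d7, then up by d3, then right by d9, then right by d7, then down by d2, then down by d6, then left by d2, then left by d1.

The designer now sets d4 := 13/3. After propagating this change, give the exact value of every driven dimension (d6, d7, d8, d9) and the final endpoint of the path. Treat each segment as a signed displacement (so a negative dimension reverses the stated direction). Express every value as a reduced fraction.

d6 = -1157/60
d7 = 8/15
d8 = -1157/240
d9 = 2
endpoint = (-24/5, 311/15)

Apply edit: d4 := 13/3
  d6 = d3/5 - d2 - d4*4 = -1157/60
  d7 = d5/3 = 8/15
  d8 = d6/4 = -1157/240
  d9 = d1/2 = 2
Walk from origin (0, 0):
  seg 1: left by d7 = 8/15 → (-8/15, 0)
  seg 2: up by d3 = 17/4 → (-8/15, 17/4)
  seg 3: right by d9 = 2 → (22/15, 17/4)
  seg 4: right by d7 = 8/15 → (2, 17/4)
  seg 5: down by d2 = 14/5 → (2, 29/20)
  seg 6: down by d6 = -1157/60 → (2, 311/15)
  seg 7: left by d2 = 14/5 → (-4/5, 311/15)
  seg 8: left by d1 = 4 → (-24/5, 311/15)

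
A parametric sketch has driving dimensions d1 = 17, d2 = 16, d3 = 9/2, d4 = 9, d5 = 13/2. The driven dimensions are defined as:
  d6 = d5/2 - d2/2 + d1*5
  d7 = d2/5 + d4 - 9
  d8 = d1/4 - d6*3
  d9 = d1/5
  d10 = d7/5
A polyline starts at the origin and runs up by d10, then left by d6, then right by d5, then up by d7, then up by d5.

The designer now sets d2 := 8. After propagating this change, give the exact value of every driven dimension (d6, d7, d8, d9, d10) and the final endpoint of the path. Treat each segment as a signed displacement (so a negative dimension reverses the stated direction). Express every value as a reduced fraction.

Apply edit: d2 := 8
  d6 = d5/2 - d2/2 + d1*5 = 337/4
  d7 = d2/5 + d4 - 9 = 8/5
  d8 = d1/4 - d6*3 = -497/2
  d9 = d1/5 = 17/5
  d10 = d7/5 = 8/25
Walk from origin (0, 0):
  seg 1: up by d10 = 8/25 → (0, 8/25)
  seg 2: left by d6 = 337/4 → (-337/4, 8/25)
  seg 3: right by d5 = 13/2 → (-311/4, 8/25)
  seg 4: up by d7 = 8/5 → (-311/4, 48/25)
  seg 5: up by d5 = 13/2 → (-311/4, 421/50)

d6 = 337/4
d7 = 8/5
d8 = -497/2
d9 = 17/5
d10 = 8/25
endpoint = (-311/4, 421/50)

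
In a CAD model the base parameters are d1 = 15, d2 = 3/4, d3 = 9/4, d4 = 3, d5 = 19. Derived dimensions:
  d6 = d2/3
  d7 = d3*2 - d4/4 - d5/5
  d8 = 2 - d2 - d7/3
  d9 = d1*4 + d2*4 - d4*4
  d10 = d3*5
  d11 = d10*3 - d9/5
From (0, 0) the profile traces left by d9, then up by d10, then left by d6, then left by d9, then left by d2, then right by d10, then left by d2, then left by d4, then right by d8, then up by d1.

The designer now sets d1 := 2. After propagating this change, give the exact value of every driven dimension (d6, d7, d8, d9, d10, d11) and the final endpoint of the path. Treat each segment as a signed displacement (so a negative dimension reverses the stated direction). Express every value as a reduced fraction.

Apply edit: d1 := 2
  d6 = d2/3 = 1/4
  d7 = d3*2 - d4/4 - d5/5 = -1/20
  d8 = 2 - d2 - d7/3 = 19/15
  d9 = d1*4 + d2*4 - d4*4 = -1
  d10 = d3*5 = 45/4
  d11 = d10*3 - d9/5 = 679/20
Walk from origin (0, 0):
  seg 1: left by d9 = -1 → (1, 0)
  seg 2: up by d10 = 45/4 → (1, 45/4)
  seg 3: left by d6 = 1/4 → (3/4, 45/4)
  seg 4: left by d9 = -1 → (7/4, 45/4)
  seg 5: left by d2 = 3/4 → (1, 45/4)
  seg 6: right by d10 = 45/4 → (49/4, 45/4)
  seg 7: left by d2 = 3/4 → (23/2, 45/4)
  seg 8: left by d4 = 3 → (17/2, 45/4)
  seg 9: right by d8 = 19/15 → (293/30, 45/4)
  seg 10: up by d1 = 2 → (293/30, 53/4)

d6 = 1/4
d7 = -1/20
d8 = 19/15
d9 = -1
d10 = 45/4
d11 = 679/20
endpoint = (293/30, 53/4)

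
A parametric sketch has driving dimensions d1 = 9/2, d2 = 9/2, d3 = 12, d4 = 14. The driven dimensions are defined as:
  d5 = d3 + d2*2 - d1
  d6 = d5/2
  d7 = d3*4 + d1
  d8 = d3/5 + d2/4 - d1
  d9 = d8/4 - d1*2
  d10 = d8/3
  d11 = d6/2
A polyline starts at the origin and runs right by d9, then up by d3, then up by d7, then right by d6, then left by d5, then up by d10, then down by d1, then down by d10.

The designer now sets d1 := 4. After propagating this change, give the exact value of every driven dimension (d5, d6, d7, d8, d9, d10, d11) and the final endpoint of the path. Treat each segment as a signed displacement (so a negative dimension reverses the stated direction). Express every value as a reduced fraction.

Apply edit: d1 := 4
  d5 = d3 + d2*2 - d1 = 17
  d6 = d5/2 = 17/2
  d7 = d3*4 + d1 = 52
  d8 = d3/5 + d2/4 - d1 = -19/40
  d9 = d8/4 - d1*2 = -1299/160
  d10 = d8/3 = -19/120
  d11 = d6/2 = 17/4
Walk from origin (0, 0):
  seg 1: right by d9 = -1299/160 → (-1299/160, 0)
  seg 2: up by d3 = 12 → (-1299/160, 12)
  seg 3: up by d7 = 52 → (-1299/160, 64)
  seg 4: right by d6 = 17/2 → (61/160, 64)
  seg 5: left by d5 = 17 → (-2659/160, 64)
  seg 6: up by d10 = -19/120 → (-2659/160, 7661/120)
  seg 7: down by d1 = 4 → (-2659/160, 7181/120)
  seg 8: down by d10 = -19/120 → (-2659/160, 60)

d5 = 17
d6 = 17/2
d7 = 52
d8 = -19/40
d9 = -1299/160
d10 = -19/120
d11 = 17/4
endpoint = (-2659/160, 60)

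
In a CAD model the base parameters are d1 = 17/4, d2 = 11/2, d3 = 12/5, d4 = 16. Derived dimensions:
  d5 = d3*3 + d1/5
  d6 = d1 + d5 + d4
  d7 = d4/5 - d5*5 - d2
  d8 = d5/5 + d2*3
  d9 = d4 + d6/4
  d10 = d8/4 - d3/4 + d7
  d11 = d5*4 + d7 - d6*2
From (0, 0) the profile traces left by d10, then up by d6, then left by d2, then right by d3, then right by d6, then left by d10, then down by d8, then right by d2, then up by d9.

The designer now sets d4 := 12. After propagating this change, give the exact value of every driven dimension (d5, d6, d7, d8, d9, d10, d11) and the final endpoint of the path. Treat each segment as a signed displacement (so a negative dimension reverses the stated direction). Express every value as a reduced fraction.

Apply edit: d4 := 12
  d5 = d3*3 + d1/5 = 161/20
  d6 = d1 + d5 + d4 = 243/10
  d7 = d4/5 - d5*5 - d2 = -867/20
  d8 = d5/5 + d2*3 = 1811/100
  d9 = d4 + d6/4 = 723/40
  d10 = d8/4 - d3/4 + d7 = -15769/400
  d11 = d5*4 + d7 - d6*2 = -239/4
Walk from origin (0, 0):
  seg 1: left by d10 = -15769/400 → (15769/400, 0)
  seg 2: up by d6 = 243/10 → (15769/400, 243/10)
  seg 3: left by d2 = 11/2 → (13569/400, 243/10)
  seg 4: right by d3 = 12/5 → (14529/400, 243/10)
  seg 5: right by d6 = 243/10 → (24249/400, 243/10)
  seg 6: left by d10 = -15769/400 → (20009/200, 243/10)
  seg 7: down by d8 = 1811/100 → (20009/200, 619/100)
  seg 8: right by d2 = 11/2 → (21109/200, 619/100)
  seg 9: up by d9 = 723/40 → (21109/200, 4853/200)

d5 = 161/20
d6 = 243/10
d7 = -867/20
d8 = 1811/100
d9 = 723/40
d10 = -15769/400
d11 = -239/4
endpoint = (21109/200, 4853/200)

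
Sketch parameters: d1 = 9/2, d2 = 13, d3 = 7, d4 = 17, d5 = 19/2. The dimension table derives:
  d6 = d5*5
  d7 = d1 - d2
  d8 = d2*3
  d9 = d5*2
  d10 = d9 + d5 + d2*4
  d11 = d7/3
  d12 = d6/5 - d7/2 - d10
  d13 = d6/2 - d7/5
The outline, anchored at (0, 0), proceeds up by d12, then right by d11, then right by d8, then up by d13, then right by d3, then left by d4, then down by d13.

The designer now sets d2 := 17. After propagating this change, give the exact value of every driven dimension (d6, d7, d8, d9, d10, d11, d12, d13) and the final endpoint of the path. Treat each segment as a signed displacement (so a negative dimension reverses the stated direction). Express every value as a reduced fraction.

Apply edit: d2 := 17
  d6 = d5*5 = 95/2
  d7 = d1 - d2 = -25/2
  d8 = d2*3 = 51
  d9 = d5*2 = 19
  d10 = d9 + d5 + d2*4 = 193/2
  d11 = d7/3 = -25/6
  d12 = d6/5 - d7/2 - d10 = -323/4
  d13 = d6/2 - d7/5 = 105/4
Walk from origin (0, 0):
  seg 1: up by d12 = -323/4 → (0, -323/4)
  seg 2: right by d11 = -25/6 → (-25/6, -323/4)
  seg 3: right by d8 = 51 → (281/6, -323/4)
  seg 4: up by d13 = 105/4 → (281/6, -109/2)
  seg 5: right by d3 = 7 → (323/6, -109/2)
  seg 6: left by d4 = 17 → (221/6, -109/2)
  seg 7: down by d13 = 105/4 → (221/6, -323/4)

d6 = 95/2
d7 = -25/2
d8 = 51
d9 = 19
d10 = 193/2
d11 = -25/6
d12 = -323/4
d13 = 105/4
endpoint = (221/6, -323/4)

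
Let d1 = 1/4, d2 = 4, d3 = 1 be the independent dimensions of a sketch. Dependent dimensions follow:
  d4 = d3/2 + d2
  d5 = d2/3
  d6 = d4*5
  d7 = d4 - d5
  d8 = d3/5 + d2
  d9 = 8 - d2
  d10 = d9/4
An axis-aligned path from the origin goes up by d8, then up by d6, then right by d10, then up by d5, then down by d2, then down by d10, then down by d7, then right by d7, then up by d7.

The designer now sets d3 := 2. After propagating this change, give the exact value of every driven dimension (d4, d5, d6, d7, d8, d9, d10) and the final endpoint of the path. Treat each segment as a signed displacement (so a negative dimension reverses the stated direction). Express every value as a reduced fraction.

Apply edit: d3 := 2
  d4 = d3/2 + d2 = 5
  d5 = d2/3 = 4/3
  d6 = d4*5 = 25
  d7 = d4 - d5 = 11/3
  d8 = d3/5 + d2 = 22/5
  d9 = 8 - d2 = 4
  d10 = d9/4 = 1
Walk from origin (0, 0):
  seg 1: up by d8 = 22/5 → (0, 22/5)
  seg 2: up by d6 = 25 → (0, 147/5)
  seg 3: right by d10 = 1 → (1, 147/5)
  seg 4: up by d5 = 4/3 → (1, 461/15)
  seg 5: down by d2 = 4 → (1, 401/15)
  seg 6: down by d10 = 1 → (1, 386/15)
  seg 7: down by d7 = 11/3 → (1, 331/15)
  seg 8: right by d7 = 11/3 → (14/3, 331/15)
  seg 9: up by d7 = 11/3 → (14/3, 386/15)

d4 = 5
d5 = 4/3
d6 = 25
d7 = 11/3
d8 = 22/5
d9 = 4
d10 = 1
endpoint = (14/3, 386/15)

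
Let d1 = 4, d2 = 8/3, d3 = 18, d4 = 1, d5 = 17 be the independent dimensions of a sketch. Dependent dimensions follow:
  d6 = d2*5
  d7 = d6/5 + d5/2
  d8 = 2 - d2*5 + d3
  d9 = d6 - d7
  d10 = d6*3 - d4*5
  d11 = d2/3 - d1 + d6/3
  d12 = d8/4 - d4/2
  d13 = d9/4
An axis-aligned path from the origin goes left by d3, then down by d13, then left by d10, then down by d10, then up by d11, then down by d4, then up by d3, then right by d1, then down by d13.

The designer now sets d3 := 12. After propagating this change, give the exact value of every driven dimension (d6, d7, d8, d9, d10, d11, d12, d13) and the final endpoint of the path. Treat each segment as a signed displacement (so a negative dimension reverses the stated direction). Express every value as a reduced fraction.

d6 = 40/3
d7 = 67/6
d8 = 2/3
d9 = 13/6
d10 = 35
d11 = 4/3
d12 = -1/3
d13 = 13/24
endpoint = (-43, -95/4)

Apply edit: d3 := 12
  d6 = d2*5 = 40/3
  d7 = d6/5 + d5/2 = 67/6
  d8 = 2 - d2*5 + d3 = 2/3
  d9 = d6 - d7 = 13/6
  d10 = d6*3 - d4*5 = 35
  d11 = d2/3 - d1 + d6/3 = 4/3
  d12 = d8/4 - d4/2 = -1/3
  d13 = d9/4 = 13/24
Walk from origin (0, 0):
  seg 1: left by d3 = 12 → (-12, 0)
  seg 2: down by d13 = 13/24 → (-12, -13/24)
  seg 3: left by d10 = 35 → (-47, -13/24)
  seg 4: down by d10 = 35 → (-47, -853/24)
  seg 5: up by d11 = 4/3 → (-47, -821/24)
  seg 6: down by d4 = 1 → (-47, -845/24)
  seg 7: up by d3 = 12 → (-47, -557/24)
  seg 8: right by d1 = 4 → (-43, -557/24)
  seg 9: down by d13 = 13/24 → (-43, -95/4)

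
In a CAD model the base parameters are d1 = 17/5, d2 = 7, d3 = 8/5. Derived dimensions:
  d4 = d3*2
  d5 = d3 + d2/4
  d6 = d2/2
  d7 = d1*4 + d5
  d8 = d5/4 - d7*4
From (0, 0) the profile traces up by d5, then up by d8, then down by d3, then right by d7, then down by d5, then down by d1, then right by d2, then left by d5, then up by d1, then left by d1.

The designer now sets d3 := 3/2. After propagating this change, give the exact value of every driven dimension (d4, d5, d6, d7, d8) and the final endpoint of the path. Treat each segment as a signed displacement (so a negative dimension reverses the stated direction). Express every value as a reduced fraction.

d4 = 3
d5 = 13/4
d6 = 7/2
d7 = 337/20
d8 = -5327/80
endpoint = (86/5, -5447/80)

Apply edit: d3 := 3/2
  d4 = d3*2 = 3
  d5 = d3 + d2/4 = 13/4
  d6 = d2/2 = 7/2
  d7 = d1*4 + d5 = 337/20
  d8 = d5/4 - d7*4 = -5327/80
Walk from origin (0, 0):
  seg 1: up by d5 = 13/4 → (0, 13/4)
  seg 2: up by d8 = -5327/80 → (0, -5067/80)
  seg 3: down by d3 = 3/2 → (0, -5187/80)
  seg 4: right by d7 = 337/20 → (337/20, -5187/80)
  seg 5: down by d5 = 13/4 → (337/20, -5447/80)
  seg 6: down by d1 = 17/5 → (337/20, -5719/80)
  seg 7: right by d2 = 7 → (477/20, -5719/80)
  seg 8: left by d5 = 13/4 → (103/5, -5719/80)
  seg 9: up by d1 = 17/5 → (103/5, -5447/80)
  seg 10: left by d1 = 17/5 → (86/5, -5447/80)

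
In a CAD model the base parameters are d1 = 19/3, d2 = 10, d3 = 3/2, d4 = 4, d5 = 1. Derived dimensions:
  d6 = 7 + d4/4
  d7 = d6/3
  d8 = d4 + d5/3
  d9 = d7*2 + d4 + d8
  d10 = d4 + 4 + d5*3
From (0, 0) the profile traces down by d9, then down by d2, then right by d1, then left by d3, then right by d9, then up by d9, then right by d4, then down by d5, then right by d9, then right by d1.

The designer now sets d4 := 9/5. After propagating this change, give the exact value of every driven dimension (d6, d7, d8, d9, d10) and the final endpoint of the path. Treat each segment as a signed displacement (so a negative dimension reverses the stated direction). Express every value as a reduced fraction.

d6 = 149/20
d7 = 149/60
d8 = 32/15
d9 = 89/10
d10 = 44/5
endpoint = (923/30, -11)

Apply edit: d4 := 9/5
  d6 = 7 + d4/4 = 149/20
  d7 = d6/3 = 149/60
  d8 = d4 + d5/3 = 32/15
  d9 = d7*2 + d4 + d8 = 89/10
  d10 = d4 + 4 + d5*3 = 44/5
Walk from origin (0, 0):
  seg 1: down by d9 = 89/10 → (0, -89/10)
  seg 2: down by d2 = 10 → (0, -189/10)
  seg 3: right by d1 = 19/3 → (19/3, -189/10)
  seg 4: left by d3 = 3/2 → (29/6, -189/10)
  seg 5: right by d9 = 89/10 → (206/15, -189/10)
  seg 6: up by d9 = 89/10 → (206/15, -10)
  seg 7: right by d4 = 9/5 → (233/15, -10)
  seg 8: down by d5 = 1 → (233/15, -11)
  seg 9: right by d9 = 89/10 → (733/30, -11)
  seg 10: right by d1 = 19/3 → (923/30, -11)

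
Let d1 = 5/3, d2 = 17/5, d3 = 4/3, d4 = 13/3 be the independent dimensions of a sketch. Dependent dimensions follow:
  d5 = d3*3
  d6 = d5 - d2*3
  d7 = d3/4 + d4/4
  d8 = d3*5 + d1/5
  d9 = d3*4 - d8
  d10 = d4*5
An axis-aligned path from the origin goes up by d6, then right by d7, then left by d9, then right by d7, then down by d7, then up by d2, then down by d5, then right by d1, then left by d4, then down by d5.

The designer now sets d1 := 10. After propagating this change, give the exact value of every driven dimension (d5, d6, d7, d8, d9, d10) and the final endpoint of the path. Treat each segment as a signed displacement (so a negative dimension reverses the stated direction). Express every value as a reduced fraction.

Apply edit: d1 := 10
  d5 = d3*3 = 4
  d6 = d5 - d2*3 = -31/5
  d7 = d3/4 + d4/4 = 17/12
  d8 = d3*5 + d1/5 = 26/3
  d9 = d3*4 - d8 = -10/3
  d10 = d4*5 = 65/3
Walk from origin (0, 0):
  seg 1: up by d6 = -31/5 → (0, -31/5)
  seg 2: right by d7 = 17/12 → (17/12, -31/5)
  seg 3: left by d9 = -10/3 → (19/4, -31/5)
  seg 4: right by d7 = 17/12 → (37/6, -31/5)
  seg 5: down by d7 = 17/12 → (37/6, -457/60)
  seg 6: up by d2 = 17/5 → (37/6, -253/60)
  seg 7: down by d5 = 4 → (37/6, -493/60)
  seg 8: right by d1 = 10 → (97/6, -493/60)
  seg 9: left by d4 = 13/3 → (71/6, -493/60)
  seg 10: down by d5 = 4 → (71/6, -733/60)

d5 = 4
d6 = -31/5
d7 = 17/12
d8 = 26/3
d9 = -10/3
d10 = 65/3
endpoint = (71/6, -733/60)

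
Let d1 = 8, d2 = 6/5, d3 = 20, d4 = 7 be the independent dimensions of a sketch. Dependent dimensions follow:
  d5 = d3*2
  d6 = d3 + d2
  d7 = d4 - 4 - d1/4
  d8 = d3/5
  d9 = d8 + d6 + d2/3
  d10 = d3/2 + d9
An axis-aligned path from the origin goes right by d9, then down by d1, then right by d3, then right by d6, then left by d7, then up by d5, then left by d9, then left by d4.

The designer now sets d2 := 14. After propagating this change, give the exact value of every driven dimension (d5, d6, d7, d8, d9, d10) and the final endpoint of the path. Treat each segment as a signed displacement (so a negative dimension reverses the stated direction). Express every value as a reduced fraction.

Apply edit: d2 := 14
  d5 = d3*2 = 40
  d6 = d3 + d2 = 34
  d7 = d4 - 4 - d1/4 = 1
  d8 = d3/5 = 4
  d9 = d8 + d6 + d2/3 = 128/3
  d10 = d3/2 + d9 = 158/3
Walk from origin (0, 0):
  seg 1: right by d9 = 128/3 → (128/3, 0)
  seg 2: down by d1 = 8 → (128/3, -8)
  seg 3: right by d3 = 20 → (188/3, -8)
  seg 4: right by d6 = 34 → (290/3, -8)
  seg 5: left by d7 = 1 → (287/3, -8)
  seg 6: up by d5 = 40 → (287/3, 32)
  seg 7: left by d9 = 128/3 → (53, 32)
  seg 8: left by d4 = 7 → (46, 32)

d5 = 40
d6 = 34
d7 = 1
d8 = 4
d9 = 128/3
d10 = 158/3
endpoint = (46, 32)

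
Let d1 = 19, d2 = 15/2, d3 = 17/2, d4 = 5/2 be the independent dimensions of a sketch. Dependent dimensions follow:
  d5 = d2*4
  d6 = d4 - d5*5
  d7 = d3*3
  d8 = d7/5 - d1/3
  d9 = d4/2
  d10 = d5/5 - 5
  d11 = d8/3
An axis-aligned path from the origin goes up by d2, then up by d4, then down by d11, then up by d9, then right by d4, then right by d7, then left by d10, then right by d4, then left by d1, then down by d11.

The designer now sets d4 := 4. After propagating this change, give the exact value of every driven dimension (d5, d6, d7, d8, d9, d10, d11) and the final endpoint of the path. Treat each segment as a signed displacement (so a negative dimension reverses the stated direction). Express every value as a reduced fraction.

Apply edit: d4 := 4
  d5 = d2*4 = 30
  d6 = d4 - d5*5 = -146
  d7 = d3*3 = 51/2
  d8 = d7/5 - d1/3 = -37/30
  d9 = d4/2 = 2
  d10 = d5/5 - 5 = 1
  d11 = d8/3 = -37/90
Walk from origin (0, 0):
  seg 1: up by d2 = 15/2 → (0, 15/2)
  seg 2: up by d4 = 4 → (0, 23/2)
  seg 3: down by d11 = -37/90 → (0, 536/45)
  seg 4: up by d9 = 2 → (0, 626/45)
  seg 5: right by d4 = 4 → (4, 626/45)
  seg 6: right by d7 = 51/2 → (59/2, 626/45)
  seg 7: left by d10 = 1 → (57/2, 626/45)
  seg 8: right by d4 = 4 → (65/2, 626/45)
  seg 9: left by d1 = 19 → (27/2, 626/45)
  seg 10: down by d11 = -37/90 → (27/2, 1289/90)

d5 = 30
d6 = -146
d7 = 51/2
d8 = -37/30
d9 = 2
d10 = 1
d11 = -37/90
endpoint = (27/2, 1289/90)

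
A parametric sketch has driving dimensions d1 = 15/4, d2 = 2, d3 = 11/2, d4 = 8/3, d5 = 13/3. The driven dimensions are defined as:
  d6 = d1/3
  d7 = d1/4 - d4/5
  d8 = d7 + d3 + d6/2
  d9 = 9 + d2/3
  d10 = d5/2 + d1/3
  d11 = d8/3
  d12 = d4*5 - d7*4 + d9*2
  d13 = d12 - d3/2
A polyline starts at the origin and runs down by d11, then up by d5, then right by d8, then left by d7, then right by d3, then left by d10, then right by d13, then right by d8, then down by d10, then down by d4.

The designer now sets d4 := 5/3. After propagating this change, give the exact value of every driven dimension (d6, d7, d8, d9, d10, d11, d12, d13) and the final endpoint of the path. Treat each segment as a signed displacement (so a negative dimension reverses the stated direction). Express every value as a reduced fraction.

d6 = 5/4
d7 = 29/48
d8 = 323/48
d9 = 29/3
d10 = 41/12
d11 = 323/144
d12 = 101/4
d13 = 45/2
endpoint = (599/16, -431/144)

Apply edit: d4 := 5/3
  d6 = d1/3 = 5/4
  d7 = d1/4 - d4/5 = 29/48
  d8 = d7 + d3 + d6/2 = 323/48
  d9 = 9 + d2/3 = 29/3
  d10 = d5/2 + d1/3 = 41/12
  d11 = d8/3 = 323/144
  d12 = d4*5 - d7*4 + d9*2 = 101/4
  d13 = d12 - d3/2 = 45/2
Walk from origin (0, 0):
  seg 1: down by d11 = 323/144 → (0, -323/144)
  seg 2: up by d5 = 13/3 → (0, 301/144)
  seg 3: right by d8 = 323/48 → (323/48, 301/144)
  seg 4: left by d7 = 29/48 → (49/8, 301/144)
  seg 5: right by d3 = 11/2 → (93/8, 301/144)
  seg 6: left by d10 = 41/12 → (197/24, 301/144)
  seg 7: right by d13 = 45/2 → (737/24, 301/144)
  seg 8: right by d8 = 323/48 → (599/16, 301/144)
  seg 9: down by d10 = 41/12 → (599/16, -191/144)
  seg 10: down by d4 = 5/3 → (599/16, -431/144)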